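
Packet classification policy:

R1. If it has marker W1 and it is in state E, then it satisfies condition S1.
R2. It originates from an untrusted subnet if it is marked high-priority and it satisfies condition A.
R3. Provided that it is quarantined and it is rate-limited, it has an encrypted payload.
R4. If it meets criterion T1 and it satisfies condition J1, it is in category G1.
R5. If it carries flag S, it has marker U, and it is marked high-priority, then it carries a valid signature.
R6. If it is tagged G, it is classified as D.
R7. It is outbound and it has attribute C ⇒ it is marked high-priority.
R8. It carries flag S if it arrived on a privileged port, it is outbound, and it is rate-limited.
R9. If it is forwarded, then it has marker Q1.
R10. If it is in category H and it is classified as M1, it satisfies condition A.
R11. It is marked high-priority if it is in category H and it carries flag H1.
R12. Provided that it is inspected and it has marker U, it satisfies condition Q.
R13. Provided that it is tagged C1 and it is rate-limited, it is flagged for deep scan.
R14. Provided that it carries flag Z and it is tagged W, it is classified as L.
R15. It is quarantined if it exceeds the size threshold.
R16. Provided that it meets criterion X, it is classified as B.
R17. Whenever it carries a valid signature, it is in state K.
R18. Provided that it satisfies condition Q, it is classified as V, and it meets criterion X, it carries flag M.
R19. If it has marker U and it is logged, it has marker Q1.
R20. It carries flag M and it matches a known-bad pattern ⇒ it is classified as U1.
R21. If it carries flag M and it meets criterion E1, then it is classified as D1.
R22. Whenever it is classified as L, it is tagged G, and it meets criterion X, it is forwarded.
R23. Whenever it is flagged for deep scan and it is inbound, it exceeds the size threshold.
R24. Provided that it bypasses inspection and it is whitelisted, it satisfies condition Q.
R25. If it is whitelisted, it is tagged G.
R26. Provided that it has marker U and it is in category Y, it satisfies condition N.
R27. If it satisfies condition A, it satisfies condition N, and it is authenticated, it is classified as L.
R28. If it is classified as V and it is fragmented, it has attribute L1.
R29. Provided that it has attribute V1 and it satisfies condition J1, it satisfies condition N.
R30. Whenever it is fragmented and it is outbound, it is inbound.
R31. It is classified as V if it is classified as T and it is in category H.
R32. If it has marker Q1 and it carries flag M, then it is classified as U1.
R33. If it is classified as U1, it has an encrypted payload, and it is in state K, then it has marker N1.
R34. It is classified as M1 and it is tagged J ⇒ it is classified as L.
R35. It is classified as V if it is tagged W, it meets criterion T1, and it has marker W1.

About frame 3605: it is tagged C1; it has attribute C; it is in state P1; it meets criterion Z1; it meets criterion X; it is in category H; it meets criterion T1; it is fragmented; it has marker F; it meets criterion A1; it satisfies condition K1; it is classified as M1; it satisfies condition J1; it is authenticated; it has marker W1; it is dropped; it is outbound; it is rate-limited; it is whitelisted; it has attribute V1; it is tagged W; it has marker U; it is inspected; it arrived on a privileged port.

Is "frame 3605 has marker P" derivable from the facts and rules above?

Forward chaining from the given facts derives: is in category G1, is marked high-priority, carries flag S, satisfies condition A, satisfies condition Q, is flagged for deep scan, is classified as B, is tagged G, satisfies condition N, is inbound, is classified as V, originates from an untrusted subnet, carries a valid signature, is classified as D, is in state K, carries flag M, exceeds the size threshold, is classified as L, has attribute L1, is quarantined, is forwarded, has an encrypted payload, has marker Q1, is classified as U1, has marker N1.
No rule has "it has marker P" as its conclusion, and it is not among the given facts.

No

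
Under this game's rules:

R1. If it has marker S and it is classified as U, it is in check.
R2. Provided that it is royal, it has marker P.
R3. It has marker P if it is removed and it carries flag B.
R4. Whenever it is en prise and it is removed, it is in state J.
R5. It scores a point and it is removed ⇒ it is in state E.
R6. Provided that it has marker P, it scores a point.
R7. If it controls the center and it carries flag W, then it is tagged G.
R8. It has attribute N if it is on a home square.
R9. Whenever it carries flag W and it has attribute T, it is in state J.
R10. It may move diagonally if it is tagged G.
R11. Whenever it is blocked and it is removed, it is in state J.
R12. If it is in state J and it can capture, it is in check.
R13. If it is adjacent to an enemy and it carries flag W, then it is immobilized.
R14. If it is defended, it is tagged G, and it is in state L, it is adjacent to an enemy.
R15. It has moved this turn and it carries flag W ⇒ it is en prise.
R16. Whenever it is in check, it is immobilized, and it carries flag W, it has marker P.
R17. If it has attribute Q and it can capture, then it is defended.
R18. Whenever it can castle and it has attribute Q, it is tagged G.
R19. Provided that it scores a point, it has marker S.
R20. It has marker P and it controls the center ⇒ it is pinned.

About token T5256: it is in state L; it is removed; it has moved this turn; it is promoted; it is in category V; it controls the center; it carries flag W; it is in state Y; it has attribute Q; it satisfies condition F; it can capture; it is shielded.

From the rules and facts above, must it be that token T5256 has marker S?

By R7 (it controls the center, it carries flag W): it is tagged G.
By R15 (it has moved this turn, it carries flag W): it is en prise.
By R17 (it has attribute Q, it can capture): it is defended.
By R4 (it is en prise, it is removed): it is in state J.
By R12 (it is in state J, it can capture): it is in check.
By R14 (it is defended, it is tagged G, it is in state L): it is adjacent to an enemy.
By R13 (it is adjacent to an enemy, it carries flag W): it is immobilized.
By R16 (it is in check, it is immobilized, it carries flag W): it has marker P.
By R6 (it has marker P): it scores a point.
By R19 (it scores a point): it has marker S.

Yes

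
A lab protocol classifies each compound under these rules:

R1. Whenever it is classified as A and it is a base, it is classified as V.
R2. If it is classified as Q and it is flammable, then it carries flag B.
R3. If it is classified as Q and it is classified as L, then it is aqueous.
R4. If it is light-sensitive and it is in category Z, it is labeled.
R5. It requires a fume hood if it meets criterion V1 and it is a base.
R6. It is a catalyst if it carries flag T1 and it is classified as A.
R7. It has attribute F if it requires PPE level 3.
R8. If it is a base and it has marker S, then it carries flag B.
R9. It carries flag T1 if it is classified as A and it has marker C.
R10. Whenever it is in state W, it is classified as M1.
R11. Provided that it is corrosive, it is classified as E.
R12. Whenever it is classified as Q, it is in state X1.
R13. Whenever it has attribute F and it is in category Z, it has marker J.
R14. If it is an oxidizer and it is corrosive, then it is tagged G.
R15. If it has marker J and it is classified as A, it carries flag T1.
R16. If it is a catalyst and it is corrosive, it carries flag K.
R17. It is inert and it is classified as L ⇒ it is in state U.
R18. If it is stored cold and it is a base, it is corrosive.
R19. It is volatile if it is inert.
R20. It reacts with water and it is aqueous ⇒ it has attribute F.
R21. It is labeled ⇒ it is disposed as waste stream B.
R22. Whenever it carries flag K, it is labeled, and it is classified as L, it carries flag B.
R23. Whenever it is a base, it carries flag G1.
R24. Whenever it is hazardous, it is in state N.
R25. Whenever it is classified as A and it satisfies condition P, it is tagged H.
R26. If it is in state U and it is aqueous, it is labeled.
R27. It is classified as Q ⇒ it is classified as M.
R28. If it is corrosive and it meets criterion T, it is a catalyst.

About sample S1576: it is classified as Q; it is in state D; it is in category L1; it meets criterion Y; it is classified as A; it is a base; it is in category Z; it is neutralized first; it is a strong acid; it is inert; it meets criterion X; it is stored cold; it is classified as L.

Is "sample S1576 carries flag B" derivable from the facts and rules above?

No

Forward chaining from the given facts derives: is classified as V, is aqueous, is in state X1, is in state U, is corrosive, is volatile, carries flag G1, is labeled, is classified as M, is classified as E, is disposed as waste stream B.
Rules concluding "it carries flag B": R2 needs "it is flammable"; R8 needs "it has marker S"; R22 needs "it carries flag K" — none of these are established.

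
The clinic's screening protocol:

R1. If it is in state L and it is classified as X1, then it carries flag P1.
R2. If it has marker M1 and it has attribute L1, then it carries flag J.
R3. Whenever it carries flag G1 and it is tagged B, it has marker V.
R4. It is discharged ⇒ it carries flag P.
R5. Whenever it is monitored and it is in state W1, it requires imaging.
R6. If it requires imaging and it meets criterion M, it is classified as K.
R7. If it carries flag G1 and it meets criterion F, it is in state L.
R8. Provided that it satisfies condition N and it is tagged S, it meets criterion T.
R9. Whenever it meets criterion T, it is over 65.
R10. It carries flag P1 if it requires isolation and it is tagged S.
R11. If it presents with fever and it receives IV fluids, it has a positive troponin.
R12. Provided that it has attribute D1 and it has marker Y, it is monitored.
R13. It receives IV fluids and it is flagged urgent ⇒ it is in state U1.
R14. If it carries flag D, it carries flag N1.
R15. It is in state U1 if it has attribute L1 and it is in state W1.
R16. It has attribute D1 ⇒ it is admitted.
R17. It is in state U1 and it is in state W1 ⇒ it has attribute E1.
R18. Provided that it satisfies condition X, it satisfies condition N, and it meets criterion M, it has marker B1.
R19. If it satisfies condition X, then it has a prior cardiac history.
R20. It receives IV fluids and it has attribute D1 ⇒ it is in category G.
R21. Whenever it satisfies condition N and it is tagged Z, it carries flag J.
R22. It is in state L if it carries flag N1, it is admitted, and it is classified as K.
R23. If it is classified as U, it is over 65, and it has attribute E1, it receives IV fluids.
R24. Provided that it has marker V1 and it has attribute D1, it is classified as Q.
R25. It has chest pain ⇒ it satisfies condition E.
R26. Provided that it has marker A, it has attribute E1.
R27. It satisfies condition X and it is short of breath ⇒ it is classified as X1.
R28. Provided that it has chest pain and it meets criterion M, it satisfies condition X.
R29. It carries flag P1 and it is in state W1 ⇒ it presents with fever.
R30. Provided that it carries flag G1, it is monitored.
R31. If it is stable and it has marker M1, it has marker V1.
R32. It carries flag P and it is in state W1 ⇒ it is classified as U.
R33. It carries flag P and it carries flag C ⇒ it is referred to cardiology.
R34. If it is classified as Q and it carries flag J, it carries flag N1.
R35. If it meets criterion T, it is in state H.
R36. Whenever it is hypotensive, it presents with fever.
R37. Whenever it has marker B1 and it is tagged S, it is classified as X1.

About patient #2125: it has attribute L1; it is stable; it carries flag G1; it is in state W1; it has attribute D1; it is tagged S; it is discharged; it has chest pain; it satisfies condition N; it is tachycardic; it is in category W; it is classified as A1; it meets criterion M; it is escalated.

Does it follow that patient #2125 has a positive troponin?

No

Forward chaining from the given facts derives: carries flag P, meets criterion T, is over 65, is in state U1, is admitted, has attribute E1, satisfies condition E, satisfies condition X, is monitored, is classified as U, is in state H, requires imaging, is classified as K, has marker B1, has a prior cardiac history, receives IV fluids, is classified as X1, is in category G.
The only rule concluding "it has a positive troponin" is R11, which needs "it presents with fever"; that is never established.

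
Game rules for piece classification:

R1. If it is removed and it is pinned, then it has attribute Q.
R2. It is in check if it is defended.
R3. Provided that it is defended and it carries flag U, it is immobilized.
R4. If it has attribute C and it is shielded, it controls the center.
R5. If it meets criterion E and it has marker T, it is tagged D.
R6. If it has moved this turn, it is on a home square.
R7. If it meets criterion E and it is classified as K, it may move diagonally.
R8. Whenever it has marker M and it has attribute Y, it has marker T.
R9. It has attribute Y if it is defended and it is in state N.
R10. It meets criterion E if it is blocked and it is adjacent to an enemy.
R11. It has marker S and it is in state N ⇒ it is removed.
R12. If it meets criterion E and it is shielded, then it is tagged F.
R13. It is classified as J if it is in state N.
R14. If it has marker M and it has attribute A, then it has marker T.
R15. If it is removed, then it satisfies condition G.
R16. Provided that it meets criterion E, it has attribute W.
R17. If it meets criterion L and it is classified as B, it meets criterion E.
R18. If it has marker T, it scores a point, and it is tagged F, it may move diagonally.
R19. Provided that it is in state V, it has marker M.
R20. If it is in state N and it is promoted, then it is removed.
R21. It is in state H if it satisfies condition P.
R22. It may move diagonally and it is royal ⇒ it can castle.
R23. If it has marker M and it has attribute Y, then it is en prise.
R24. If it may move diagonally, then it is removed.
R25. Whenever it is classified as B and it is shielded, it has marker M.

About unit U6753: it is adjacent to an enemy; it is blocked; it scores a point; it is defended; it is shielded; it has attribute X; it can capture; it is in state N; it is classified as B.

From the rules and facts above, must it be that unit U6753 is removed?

Yes

By R9 (it is defended, it is in state N): it has attribute Y.
By R10 (it is blocked, it is adjacent to an enemy): it meets criterion E.
By R12 (it meets criterion E, it is shielded): it is tagged F.
By R25 (it is classified as B, it is shielded): it has marker M.
By R8 (it has marker M, it has attribute Y): it has marker T.
By R18 (it has marker T, it scores a point, it is tagged F): it may move diagonally.
By R24 (it may move diagonally): it is removed.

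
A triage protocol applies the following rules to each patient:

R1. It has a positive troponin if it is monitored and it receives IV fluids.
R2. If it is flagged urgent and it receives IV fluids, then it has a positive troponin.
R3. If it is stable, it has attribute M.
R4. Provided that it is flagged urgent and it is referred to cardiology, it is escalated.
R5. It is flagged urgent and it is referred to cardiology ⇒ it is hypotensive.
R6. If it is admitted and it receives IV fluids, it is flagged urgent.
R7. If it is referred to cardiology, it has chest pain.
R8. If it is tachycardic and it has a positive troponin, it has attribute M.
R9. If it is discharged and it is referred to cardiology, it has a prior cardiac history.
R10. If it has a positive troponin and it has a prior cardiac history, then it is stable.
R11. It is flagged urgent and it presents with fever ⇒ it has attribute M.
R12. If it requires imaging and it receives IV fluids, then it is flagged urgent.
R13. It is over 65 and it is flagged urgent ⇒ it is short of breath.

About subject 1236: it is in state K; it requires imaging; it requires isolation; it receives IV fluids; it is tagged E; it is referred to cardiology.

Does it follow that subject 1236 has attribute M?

Forward chaining from the given facts derives: has chest pain, is flagged urgent, has a positive troponin, is escalated, is hypotensive.
Rules concluding "it has attribute M": R3 needs "it is stable"; R8 needs "it is tachycardic"; R11 needs "it presents with fever" — none of these are established.

No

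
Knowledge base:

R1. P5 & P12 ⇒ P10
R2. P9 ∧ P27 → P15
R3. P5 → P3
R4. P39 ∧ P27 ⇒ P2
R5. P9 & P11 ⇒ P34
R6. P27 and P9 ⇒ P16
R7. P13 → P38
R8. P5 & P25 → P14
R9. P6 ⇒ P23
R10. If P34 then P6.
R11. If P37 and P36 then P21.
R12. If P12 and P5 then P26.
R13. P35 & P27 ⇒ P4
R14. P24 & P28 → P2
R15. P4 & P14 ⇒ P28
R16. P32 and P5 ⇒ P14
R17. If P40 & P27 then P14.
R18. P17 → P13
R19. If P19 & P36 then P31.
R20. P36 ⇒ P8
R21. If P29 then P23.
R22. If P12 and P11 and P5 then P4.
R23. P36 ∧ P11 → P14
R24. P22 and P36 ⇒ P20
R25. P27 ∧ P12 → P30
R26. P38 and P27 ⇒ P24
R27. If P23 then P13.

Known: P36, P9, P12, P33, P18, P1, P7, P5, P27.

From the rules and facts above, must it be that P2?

No

Forward chaining from the given facts derives: P10, P15, P3, P16, P26, P8, P30.
Rules concluding P2: R4 needs P39; R14 needs P24 — none of these are established.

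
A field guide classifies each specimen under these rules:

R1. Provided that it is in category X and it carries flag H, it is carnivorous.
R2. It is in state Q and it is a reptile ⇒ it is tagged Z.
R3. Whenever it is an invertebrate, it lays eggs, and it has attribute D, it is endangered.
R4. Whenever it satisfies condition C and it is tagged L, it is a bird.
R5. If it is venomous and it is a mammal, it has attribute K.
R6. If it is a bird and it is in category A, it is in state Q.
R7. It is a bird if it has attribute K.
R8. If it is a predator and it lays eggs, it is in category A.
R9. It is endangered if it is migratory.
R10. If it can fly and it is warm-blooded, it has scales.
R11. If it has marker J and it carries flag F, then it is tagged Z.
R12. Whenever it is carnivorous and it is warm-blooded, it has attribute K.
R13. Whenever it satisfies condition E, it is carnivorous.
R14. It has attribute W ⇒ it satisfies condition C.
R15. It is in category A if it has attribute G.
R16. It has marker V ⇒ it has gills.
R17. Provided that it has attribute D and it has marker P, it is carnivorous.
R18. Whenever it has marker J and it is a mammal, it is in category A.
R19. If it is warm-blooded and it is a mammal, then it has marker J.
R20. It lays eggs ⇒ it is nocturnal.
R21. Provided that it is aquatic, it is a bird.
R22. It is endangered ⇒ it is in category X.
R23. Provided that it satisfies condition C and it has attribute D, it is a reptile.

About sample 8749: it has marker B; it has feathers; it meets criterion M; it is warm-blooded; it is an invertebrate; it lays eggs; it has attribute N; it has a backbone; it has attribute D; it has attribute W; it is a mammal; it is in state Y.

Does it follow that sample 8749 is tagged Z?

No

Forward chaining from the given facts derives: is endangered, satisfies condition C, has marker J, is nocturnal, is in category X, is a reptile, is in category A.
Rules concluding "it is tagged Z": R2 needs "it is in state Q"; R11 needs "it carries flag F" — none of these are established.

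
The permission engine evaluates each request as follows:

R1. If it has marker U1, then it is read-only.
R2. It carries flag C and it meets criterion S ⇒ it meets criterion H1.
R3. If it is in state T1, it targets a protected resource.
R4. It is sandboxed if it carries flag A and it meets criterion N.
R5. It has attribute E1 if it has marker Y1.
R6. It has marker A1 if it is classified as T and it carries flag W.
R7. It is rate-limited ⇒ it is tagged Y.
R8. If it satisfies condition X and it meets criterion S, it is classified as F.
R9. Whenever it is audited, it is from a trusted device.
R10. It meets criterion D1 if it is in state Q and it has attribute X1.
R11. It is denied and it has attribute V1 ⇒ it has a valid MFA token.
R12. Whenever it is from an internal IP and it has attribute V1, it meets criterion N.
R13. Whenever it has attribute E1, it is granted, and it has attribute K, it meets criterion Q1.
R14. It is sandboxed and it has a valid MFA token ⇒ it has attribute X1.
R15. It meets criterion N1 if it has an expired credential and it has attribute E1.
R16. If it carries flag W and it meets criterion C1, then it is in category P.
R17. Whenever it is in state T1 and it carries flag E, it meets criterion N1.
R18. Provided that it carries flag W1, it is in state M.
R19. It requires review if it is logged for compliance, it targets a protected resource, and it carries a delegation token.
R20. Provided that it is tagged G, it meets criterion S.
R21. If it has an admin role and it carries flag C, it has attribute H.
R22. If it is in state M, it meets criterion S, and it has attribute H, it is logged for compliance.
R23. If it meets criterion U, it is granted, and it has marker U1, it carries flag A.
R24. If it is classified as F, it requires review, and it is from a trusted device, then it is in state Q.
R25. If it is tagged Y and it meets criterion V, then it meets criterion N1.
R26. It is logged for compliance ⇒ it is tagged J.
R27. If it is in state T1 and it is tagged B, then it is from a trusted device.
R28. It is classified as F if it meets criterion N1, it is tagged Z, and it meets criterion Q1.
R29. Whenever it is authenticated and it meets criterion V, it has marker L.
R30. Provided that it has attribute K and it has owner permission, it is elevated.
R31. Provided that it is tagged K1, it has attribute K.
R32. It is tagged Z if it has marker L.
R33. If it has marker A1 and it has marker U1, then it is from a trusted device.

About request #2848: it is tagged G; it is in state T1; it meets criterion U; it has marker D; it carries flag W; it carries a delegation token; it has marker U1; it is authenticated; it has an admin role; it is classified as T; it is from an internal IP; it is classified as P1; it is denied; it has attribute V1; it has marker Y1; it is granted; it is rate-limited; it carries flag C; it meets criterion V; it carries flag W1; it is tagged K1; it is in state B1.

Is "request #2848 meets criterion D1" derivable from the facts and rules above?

By R3 (it is in state T1): it targets a protected resource.
By R5 (it has marker Y1): it has attribute E1.
By R6 (it is classified as T, it carries flag W): it has marker A1.
By R7 (it is rate-limited): it is tagged Y.
By R11 (it is denied, it has attribute V1): it has a valid MFA token.
By R12 (it is from an internal IP, it has attribute V1): it meets criterion N.
By R18 (it carries flag W1): it is in state M.
By R20 (it is tagged G): it meets criterion S.
By R21 (it has an admin role, it carries flag C): it has attribute H.
By R22 (it is in state M, it meets criterion S, it has attribute H): it is logged for compliance.
By R23 (it meets criterion U, it is granted, it has marker U1): it carries flag A.
By R25 (it is tagged Y, it meets criterion V): it meets criterion N1.
By R29 (it is authenticated, it meets criterion V): it has marker L.
By R31 (it is tagged K1): it has attribute K.
By R32 (it has marker L): it is tagged Z.
By R33 (it has marker A1, it has marker U1): it is from a trusted device.
By R4 (it carries flag A, it meets criterion N): it is sandboxed.
By R13 (it has attribute E1, it is granted, it has attribute K): it meets criterion Q1.
By R14 (it is sandboxed, it has a valid MFA token): it has attribute X1.
By R19 (it is logged for compliance, it targets a protected resource, it carries a delegation token): it requires review.
By R28 (it meets criterion N1, it is tagged Z, it meets criterion Q1): it is classified as F.
By R24 (it is classified as F, it requires review, it is from a trusted device): it is in state Q.
By R10 (it is in state Q, it has attribute X1): it meets criterion D1.

Yes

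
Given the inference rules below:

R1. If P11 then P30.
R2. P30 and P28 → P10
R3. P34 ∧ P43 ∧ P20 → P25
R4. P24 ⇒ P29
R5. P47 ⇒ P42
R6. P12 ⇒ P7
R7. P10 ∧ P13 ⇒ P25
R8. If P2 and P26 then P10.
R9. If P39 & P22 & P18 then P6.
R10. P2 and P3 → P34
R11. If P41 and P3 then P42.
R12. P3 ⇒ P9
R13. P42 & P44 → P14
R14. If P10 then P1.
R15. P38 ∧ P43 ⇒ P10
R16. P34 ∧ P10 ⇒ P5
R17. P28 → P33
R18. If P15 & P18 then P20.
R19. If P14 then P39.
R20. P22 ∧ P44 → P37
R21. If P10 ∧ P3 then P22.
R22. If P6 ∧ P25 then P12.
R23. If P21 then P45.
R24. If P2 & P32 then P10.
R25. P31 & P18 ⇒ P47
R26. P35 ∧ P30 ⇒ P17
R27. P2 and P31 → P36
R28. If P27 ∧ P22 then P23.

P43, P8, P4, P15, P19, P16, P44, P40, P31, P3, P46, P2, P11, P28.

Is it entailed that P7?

Forward chaining from the given facts derives: P30, P10, P34, P9, P1, P5, P33, P22, P36, P37.
The only rule concluding P7 is R6, which needs P12; that is never established.

No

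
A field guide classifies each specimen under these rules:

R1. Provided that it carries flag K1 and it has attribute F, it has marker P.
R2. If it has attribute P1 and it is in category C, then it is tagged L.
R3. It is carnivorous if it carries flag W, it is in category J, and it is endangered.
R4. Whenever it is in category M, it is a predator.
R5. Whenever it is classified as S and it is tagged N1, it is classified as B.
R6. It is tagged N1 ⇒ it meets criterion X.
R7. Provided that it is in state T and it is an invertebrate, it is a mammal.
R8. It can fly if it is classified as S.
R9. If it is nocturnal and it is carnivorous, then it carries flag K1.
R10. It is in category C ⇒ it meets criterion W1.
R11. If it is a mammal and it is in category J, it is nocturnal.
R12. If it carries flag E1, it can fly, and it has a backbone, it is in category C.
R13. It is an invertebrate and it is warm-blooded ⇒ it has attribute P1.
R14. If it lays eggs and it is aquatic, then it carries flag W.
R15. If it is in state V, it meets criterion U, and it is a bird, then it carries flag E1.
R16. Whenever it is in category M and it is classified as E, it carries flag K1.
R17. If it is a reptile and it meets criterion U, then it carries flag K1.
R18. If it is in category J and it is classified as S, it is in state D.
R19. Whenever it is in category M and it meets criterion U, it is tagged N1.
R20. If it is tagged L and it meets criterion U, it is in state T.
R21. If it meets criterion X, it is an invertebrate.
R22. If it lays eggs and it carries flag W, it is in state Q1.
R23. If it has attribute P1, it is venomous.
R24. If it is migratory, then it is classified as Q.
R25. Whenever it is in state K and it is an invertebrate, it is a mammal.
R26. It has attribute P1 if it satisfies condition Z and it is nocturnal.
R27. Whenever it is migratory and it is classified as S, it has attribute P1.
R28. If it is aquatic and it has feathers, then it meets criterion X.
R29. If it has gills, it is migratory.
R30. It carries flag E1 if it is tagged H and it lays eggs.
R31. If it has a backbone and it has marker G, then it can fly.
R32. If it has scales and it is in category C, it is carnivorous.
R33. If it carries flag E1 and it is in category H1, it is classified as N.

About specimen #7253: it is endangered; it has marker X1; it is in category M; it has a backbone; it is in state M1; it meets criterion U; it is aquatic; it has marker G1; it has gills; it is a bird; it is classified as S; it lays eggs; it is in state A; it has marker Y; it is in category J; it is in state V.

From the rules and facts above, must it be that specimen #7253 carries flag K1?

By R8 (it is classified as S): it can fly.
By R14 (it lays eggs, it is aquatic): it carries flag W.
By R15 (it is in state V, it meets criterion U, it is a bird): it carries flag E1.
By R19 (it is in category M, it meets criterion U): it is tagged N1.
By R29 (it has gills): it is migratory.
By R3 (it carries flag W, it is in category J, it is endangered): it is carnivorous.
By R6 (it is tagged N1): it meets criterion X.
By R12 (it carries flag E1, it can fly, it has a backbone): it is in category C.
By R21 (it meets criterion X): it is an invertebrate.
By R27 (it is migratory, it is classified as S): it has attribute P1.
By R2 (it has attribute P1, it is in category C): it is tagged L.
By R20 (it is tagged L, it meets criterion U): it is in state T.
By R7 (it is in state T, it is an invertebrate): it is a mammal.
By R11 (it is a mammal, it is in category J): it is nocturnal.
By R9 (it is nocturnal, it is carnivorous): it carries flag K1.

Yes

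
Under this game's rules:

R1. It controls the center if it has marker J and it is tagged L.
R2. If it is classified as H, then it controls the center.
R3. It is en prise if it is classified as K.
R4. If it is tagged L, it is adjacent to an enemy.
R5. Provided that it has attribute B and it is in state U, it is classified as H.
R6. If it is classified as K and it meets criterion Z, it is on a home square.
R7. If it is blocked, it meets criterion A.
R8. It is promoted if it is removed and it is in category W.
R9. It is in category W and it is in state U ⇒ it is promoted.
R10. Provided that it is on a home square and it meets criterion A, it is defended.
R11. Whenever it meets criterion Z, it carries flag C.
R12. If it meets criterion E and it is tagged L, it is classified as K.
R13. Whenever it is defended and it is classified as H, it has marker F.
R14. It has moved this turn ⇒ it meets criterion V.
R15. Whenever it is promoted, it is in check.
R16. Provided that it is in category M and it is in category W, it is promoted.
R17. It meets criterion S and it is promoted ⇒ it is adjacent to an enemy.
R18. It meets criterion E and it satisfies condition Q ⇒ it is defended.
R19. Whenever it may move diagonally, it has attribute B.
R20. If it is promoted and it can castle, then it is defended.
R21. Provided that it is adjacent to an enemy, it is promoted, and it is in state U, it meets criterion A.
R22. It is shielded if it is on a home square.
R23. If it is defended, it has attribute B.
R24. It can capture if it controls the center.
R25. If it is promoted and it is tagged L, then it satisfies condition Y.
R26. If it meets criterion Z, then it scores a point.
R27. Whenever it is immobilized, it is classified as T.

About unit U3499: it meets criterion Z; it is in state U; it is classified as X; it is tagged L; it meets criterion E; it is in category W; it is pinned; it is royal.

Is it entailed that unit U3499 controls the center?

By R4 (it is tagged L): it is adjacent to an enemy.
By R9 (it is in category W, it is in state U): it is promoted.
By R12 (it meets criterion E, it is tagged L): it is classified as K.
By R21 (it is adjacent to an enemy, it is promoted, it is in state U): it meets criterion A.
By R6 (it is classified as K, it meets criterion Z): it is on a home square.
By R10 (it is on a home square, it meets criterion A): it is defended.
By R23 (it is defended): it has attribute B.
By R5 (it has attribute B, it is in state U): it is classified as H.
By R2 (it is classified as H): it controls the center.

Yes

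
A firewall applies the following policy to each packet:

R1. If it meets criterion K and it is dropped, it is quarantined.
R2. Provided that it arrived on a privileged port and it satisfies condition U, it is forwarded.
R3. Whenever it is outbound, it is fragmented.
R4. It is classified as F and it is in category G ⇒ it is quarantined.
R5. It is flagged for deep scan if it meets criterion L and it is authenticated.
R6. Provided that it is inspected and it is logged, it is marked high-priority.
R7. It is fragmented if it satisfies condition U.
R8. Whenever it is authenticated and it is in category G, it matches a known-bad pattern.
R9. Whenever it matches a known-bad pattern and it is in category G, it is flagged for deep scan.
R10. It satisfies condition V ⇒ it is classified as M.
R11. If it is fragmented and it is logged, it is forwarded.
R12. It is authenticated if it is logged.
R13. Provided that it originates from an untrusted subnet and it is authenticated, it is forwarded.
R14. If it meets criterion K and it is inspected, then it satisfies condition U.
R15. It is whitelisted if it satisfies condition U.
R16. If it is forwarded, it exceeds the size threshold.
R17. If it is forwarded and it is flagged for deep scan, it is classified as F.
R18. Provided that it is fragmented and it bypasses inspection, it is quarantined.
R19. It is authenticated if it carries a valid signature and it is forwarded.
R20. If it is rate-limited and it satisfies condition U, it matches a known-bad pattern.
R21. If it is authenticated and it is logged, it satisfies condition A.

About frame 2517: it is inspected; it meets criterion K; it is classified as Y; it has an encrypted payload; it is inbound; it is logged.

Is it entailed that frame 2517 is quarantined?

Forward chaining from the given facts derives: is marked high-priority, is authenticated, satisfies condition U, is whitelisted, satisfies condition A, is fragmented, is forwarded, exceeds the size threshold.
Rules concluding "it is quarantined": R1 needs "it is dropped"; R4 needs "it is classified as F"; R18 needs "it bypasses inspection" — none of these are established.

No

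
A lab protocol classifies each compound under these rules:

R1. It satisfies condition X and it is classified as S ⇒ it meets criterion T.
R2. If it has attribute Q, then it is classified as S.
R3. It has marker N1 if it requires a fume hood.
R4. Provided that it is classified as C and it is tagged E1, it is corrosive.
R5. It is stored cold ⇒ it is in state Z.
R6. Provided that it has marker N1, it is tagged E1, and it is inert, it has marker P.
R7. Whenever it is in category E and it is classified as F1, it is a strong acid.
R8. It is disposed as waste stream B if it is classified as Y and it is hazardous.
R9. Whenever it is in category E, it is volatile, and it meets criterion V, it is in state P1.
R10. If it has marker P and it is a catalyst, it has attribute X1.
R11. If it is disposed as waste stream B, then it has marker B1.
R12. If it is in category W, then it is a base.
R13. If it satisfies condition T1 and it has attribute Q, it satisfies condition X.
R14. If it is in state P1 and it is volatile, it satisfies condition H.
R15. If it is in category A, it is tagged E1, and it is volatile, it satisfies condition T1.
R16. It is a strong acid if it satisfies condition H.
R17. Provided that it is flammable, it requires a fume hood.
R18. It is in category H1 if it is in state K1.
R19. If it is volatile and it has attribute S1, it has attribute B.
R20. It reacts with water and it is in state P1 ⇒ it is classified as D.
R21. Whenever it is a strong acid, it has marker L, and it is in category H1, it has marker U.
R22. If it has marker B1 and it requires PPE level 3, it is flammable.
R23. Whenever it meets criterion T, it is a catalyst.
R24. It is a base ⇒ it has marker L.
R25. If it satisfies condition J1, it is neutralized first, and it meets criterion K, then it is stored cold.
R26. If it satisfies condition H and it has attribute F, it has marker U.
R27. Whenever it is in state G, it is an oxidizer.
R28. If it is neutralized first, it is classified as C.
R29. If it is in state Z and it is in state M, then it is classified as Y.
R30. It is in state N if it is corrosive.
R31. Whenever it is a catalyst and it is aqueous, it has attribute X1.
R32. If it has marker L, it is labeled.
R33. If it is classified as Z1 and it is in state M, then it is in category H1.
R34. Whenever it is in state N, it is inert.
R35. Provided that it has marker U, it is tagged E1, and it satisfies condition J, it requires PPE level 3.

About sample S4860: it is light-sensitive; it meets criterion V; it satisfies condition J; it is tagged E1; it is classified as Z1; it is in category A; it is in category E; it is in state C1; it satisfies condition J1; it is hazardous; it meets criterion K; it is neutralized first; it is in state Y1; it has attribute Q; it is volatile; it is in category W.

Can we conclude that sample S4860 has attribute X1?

No

Forward chaining from the given facts derives: is classified as S, is in state P1, is a base, satisfies condition H, satisfies condition T1, is a strong acid, has marker L, is stored cold, is classified as C, is labeled, is corrosive, is in state Z, satisfies condition X, is in state N, is inert, meets criterion T, is a catalyst.
Rules concluding "it has attribute X1": R10 needs "it has marker P"; R31 needs "it is aqueous" — none of these are established.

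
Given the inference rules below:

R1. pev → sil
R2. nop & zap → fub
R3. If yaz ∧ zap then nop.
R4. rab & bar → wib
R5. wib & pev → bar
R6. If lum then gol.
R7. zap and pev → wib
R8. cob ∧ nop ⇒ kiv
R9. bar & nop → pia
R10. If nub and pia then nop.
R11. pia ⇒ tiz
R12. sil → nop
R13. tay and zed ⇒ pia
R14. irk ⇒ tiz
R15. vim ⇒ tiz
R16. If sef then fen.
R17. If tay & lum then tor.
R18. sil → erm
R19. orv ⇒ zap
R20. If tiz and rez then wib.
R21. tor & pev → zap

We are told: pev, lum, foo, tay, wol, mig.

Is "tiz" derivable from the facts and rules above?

sil  (by R1: pev)
nop  (by R12: sil)
tor  (by R17: tay, lum)
zap  (by R21: tor, pev)
wib  (by R7: zap, pev)
bar  (by R5: wib, pev)
pia  (by R9: bar, nop)
tiz  (by R11: pia)

Yes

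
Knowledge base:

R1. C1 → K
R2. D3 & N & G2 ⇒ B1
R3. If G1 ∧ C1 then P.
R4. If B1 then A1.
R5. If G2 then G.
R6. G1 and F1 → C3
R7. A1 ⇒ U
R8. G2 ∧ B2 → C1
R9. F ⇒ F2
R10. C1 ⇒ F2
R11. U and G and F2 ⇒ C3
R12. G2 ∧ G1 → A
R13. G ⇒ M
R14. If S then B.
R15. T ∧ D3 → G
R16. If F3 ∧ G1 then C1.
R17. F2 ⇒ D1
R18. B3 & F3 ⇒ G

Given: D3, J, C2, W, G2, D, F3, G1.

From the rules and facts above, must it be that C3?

No

Forward chaining from the given facts derives: G, A, M, C1, K, P, F2, D1.
Rules concluding C3: R6 needs F1; R11 needs U — none of these are established.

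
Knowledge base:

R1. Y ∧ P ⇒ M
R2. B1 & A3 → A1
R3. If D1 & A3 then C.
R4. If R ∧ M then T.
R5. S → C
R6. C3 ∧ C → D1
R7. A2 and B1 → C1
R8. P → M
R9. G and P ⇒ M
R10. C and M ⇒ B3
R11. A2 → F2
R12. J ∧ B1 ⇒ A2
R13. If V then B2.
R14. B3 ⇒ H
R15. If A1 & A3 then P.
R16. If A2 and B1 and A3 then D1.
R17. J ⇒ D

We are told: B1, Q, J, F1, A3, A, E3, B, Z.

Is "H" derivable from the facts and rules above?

A1  (by R2: B1, A3)
A2  (by R12: J, B1)
P  (by R15: A1, A3)
D1  (by R16: A2, B1, A3)
C  (by R3: D1, A3)
M  (by R8: P)
B3  (by R10: C, M)
H  (by R14: B3)

Yes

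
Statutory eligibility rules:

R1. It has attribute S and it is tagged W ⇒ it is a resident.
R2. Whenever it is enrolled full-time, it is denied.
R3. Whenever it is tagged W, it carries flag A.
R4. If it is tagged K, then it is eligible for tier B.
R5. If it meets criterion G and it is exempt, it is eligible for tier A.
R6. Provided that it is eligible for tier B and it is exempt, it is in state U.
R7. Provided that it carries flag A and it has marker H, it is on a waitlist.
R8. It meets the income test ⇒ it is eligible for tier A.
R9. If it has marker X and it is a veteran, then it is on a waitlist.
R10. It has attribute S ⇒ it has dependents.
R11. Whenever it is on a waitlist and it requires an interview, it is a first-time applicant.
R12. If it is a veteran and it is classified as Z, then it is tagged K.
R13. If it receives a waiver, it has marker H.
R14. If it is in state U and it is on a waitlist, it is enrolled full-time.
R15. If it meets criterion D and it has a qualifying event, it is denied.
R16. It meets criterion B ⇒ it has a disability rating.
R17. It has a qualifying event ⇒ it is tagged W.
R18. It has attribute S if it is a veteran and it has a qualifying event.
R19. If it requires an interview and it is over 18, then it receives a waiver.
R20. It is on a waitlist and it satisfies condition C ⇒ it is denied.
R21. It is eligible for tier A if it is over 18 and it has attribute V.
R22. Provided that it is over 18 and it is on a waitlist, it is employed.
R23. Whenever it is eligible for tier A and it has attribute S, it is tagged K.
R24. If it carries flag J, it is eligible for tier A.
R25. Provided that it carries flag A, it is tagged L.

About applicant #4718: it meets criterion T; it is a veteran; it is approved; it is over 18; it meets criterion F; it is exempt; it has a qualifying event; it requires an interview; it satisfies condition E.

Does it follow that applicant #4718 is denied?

Forward chaining from the given facts derives: is tagged W, has attribute S, receives a waiver, is a resident, carries flag A, has dependents, has marker H, is tagged L, is on a waitlist, is a first-time applicant, is employed.
Rules concluding "it is denied": R2 needs "it is enrolled full-time"; R15 needs "it meets criterion D"; R20 needs "it satisfies condition C" — none of these are established.

No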